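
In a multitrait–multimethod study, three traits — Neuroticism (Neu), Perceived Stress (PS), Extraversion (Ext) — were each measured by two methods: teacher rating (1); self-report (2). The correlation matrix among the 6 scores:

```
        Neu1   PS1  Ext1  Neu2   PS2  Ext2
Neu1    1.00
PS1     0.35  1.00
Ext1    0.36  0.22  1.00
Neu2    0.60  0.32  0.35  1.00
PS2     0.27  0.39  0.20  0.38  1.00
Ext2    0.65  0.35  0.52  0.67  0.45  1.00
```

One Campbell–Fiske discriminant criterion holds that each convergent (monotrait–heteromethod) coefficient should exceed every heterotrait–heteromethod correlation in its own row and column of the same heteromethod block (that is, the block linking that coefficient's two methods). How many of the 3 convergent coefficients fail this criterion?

Each convergent coefficient versus the relevant comparison correlations:
Neu (methods 1·2): 0.60 vs {0.27, 0.32, 0.65, 0.35} → fail.
PS (methods 1·2): 0.39 vs {0.32, 0.27, 0.35, 0.20} → pass.
Ext (methods 1·2): 0.52 vs {0.35, 0.65, 0.20, 0.35} → fail.
2 of 3 fail.

2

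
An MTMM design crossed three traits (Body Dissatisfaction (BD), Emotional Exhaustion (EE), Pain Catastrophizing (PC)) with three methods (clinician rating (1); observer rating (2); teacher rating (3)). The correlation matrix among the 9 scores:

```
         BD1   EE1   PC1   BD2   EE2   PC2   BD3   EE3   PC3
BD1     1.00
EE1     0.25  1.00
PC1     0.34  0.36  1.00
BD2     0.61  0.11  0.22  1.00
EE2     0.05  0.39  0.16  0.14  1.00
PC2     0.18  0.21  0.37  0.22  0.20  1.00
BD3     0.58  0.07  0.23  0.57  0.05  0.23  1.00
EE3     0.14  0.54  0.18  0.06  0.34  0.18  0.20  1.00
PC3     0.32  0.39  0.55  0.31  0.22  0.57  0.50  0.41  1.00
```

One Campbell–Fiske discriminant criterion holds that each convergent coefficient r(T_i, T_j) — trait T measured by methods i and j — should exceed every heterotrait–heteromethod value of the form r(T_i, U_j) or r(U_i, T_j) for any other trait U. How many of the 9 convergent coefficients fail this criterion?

Checking each validity diagonal entry against its comparison values:
BD (methods 1·2): 0.61 vs {0.05, 0.11, 0.18, 0.22} → pass.
BD (methods 1·3): 0.58 vs {0.14, 0.07, 0.32, 0.23} → pass.
BD (methods 2·3): 0.57 vs {0.06, 0.05, 0.31, 0.23} → pass.
EE (methods 1·2): 0.39 vs {0.11, 0.05, 0.21, 0.16} → pass.
EE (methods 1·3): 0.54 vs {0.07, 0.14, 0.39, 0.18} → pass.
EE (methods 2·3): 0.34 vs {0.05, 0.06, 0.22, 0.18} → pass.
PC (methods 1·2): 0.37 vs {0.22, 0.18, 0.16, 0.21} → pass.
PC (methods 1·3): 0.55 vs {0.23, 0.32, 0.18, 0.39} → pass.
PC (methods 2·3): 0.57 vs {0.23, 0.31, 0.18, 0.22} → pass.
0 of 9 fail.

0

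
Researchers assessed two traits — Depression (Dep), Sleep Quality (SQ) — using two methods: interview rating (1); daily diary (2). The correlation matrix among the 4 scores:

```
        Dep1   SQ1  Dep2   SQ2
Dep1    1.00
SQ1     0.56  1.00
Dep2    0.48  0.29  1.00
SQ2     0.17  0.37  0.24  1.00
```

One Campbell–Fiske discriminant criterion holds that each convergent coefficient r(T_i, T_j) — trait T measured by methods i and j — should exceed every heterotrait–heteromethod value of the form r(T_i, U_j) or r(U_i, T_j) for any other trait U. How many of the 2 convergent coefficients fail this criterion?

0

Convergent coefficients and their comparison sets:
Dep (methods 1·2): 0.48 vs {0.17, 0.29} → pass.
SQ (methods 1·2): 0.37 vs {0.29, 0.17} → pass.
0 of 2 fail.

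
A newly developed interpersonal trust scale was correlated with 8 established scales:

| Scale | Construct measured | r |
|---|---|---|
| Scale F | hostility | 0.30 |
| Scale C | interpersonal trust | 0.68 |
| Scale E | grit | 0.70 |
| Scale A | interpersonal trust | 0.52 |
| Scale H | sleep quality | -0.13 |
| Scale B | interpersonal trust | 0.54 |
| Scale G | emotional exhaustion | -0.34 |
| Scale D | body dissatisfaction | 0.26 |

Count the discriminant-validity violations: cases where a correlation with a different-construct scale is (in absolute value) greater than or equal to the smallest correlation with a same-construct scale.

1

Convergent (same construct = interpersonal trust): Scale C, Scale A, Scale B.
Smallest convergent = 0.52. Discriminant |r|: 0.30, 0.70, 0.13, 0.34, 0.26; count ≥ 0.52 → 1.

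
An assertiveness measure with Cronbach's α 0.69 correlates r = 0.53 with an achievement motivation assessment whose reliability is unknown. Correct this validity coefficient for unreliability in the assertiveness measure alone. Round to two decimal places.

Single correction: r_c = r_obs / √r_xx = 0.53 / √0.69 = 0.53 / 0.8307 ≈ 0.64.

0.64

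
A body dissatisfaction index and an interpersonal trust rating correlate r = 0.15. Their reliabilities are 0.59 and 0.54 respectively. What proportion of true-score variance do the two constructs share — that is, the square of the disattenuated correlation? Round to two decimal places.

0.07

Disattenuated r = 0.15 / √(0.59 × 0.54) = 0.15 / 0.5644 = 0.2658.
Shared true-score variance = 0.2658² = 0.0706 ≈ 0.07.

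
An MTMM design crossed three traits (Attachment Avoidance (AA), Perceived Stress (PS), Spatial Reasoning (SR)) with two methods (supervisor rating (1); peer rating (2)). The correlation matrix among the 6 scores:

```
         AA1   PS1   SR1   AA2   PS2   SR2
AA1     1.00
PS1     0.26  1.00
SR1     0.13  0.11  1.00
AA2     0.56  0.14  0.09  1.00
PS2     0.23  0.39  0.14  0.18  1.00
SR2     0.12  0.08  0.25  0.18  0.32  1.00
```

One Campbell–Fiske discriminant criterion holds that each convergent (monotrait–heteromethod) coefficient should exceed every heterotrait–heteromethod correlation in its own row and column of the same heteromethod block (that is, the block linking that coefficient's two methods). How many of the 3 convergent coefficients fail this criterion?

Each convergent coefficient versus the relevant comparison correlations:
AA (methods 1·2): 0.56 vs {0.23, 0.14, 0.12, 0.09} → pass.
PS (methods 1·2): 0.39 vs {0.14, 0.23, 0.08, 0.14} → pass.
SR (methods 1·2): 0.25 vs {0.09, 0.12, 0.14, 0.08} → pass.
0 of 3 fail.

0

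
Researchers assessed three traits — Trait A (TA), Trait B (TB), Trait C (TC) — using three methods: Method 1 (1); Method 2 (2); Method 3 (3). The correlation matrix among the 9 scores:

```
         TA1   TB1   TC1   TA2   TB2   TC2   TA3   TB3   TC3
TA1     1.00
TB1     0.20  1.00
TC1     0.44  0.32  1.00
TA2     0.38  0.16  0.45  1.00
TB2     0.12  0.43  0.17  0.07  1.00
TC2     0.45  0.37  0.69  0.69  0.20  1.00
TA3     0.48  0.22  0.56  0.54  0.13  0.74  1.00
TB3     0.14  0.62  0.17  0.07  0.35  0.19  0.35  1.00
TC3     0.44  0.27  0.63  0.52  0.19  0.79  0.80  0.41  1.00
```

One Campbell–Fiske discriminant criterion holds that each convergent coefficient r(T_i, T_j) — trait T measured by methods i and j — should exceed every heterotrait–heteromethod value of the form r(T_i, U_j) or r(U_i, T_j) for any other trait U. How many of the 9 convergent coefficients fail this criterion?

3

Each convergent coefficient versus the relevant comparison correlations:
TA (methods 1·2): 0.38 vs {0.12, 0.16, 0.45, 0.45} → fail.
TA (methods 1·3): 0.48 vs {0.14, 0.22, 0.44, 0.56} → fail.
TA (methods 2·3): 0.54 vs {0.07, 0.13, 0.52, 0.74} → fail.
TB (methods 1·2): 0.43 vs {0.16, 0.12, 0.37, 0.17} → pass.
TB (methods 1·3): 0.62 vs {0.22, 0.14, 0.27, 0.17} → pass.
TB (methods 2·3): 0.35 vs {0.13, 0.07, 0.19, 0.19} → pass.
TC (methods 1·2): 0.69 vs {0.45, 0.45, 0.17, 0.37} → pass.
TC (methods 1·3): 0.63 vs {0.56, 0.44, 0.17, 0.27} → pass.
TC (methods 2·3): 0.79 vs {0.74, 0.52, 0.19, 0.19} → pass.
3 of 9 fail.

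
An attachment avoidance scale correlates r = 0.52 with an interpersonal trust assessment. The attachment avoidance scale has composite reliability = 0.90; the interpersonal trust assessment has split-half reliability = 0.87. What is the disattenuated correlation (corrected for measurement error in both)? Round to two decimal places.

0.59

r_true = r_obs / √(r_xx · r_yy) = 0.52 / √(0.90 × 0.87) = 0.52 / √0.7830 = 0.52 / 0.8849 ≈ 0.59.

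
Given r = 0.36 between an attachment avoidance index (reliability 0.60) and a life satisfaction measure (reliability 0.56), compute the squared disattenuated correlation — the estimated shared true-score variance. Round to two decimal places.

0.39

Disattenuated r = 0.36 / √(0.60 × 0.56) = 0.36 / 0.5797 = 0.6210.
Shared true-score variance = 0.6210² = 0.3856 ≈ 0.39.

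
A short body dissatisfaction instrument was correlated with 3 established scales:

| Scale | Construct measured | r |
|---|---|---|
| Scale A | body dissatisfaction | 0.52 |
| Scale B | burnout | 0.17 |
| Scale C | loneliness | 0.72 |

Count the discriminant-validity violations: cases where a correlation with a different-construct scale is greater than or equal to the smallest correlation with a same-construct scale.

Convergent (same construct = body dissatisfaction): Scale A.
Smallest convergent = 0.52. Discriminant values: 0.17, 0.72; count ≥ 0.52 → 1.

1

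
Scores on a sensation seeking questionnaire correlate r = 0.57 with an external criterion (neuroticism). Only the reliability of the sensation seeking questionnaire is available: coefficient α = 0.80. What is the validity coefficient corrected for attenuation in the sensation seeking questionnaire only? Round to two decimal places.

Single correction: r_c = r_obs / √r_xx = 0.57 / √0.80 = 0.57 / 0.8944 ≈ 0.64.

0.64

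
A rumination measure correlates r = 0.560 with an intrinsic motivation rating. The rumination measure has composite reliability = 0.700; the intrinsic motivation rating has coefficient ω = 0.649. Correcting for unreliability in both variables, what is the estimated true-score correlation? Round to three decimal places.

r_true = r_obs / √(r_xx · r_yy) = 0.560 / √(0.700 × 0.649) = 0.560 / √0.454300 = 0.560 / 0.6740 ≈ 0.831.

0.831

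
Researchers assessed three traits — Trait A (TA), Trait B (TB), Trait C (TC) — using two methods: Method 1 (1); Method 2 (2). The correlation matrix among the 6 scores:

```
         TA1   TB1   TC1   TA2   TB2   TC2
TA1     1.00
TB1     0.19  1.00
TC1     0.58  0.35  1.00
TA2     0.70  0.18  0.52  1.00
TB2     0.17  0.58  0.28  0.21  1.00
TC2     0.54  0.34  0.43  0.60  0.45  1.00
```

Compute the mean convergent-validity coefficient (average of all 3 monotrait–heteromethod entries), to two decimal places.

0.57

Convergent values: 0.70, 0.58, 0.43; mean = 1.71/3 = 0.57.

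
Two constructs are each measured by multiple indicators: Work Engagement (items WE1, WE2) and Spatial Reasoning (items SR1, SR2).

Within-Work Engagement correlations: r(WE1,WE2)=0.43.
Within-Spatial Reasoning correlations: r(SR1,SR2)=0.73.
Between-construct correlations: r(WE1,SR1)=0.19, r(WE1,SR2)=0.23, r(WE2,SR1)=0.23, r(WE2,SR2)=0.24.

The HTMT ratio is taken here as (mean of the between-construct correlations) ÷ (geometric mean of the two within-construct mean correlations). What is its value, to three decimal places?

Mean between = 0.89/4 = 0.2225.
Mean within-WE = 0.43/1 = 0.4300; mean within-SR = 0.73/1 = 0.7300.
Geometric mean = √(0.4300 × 0.7300) = 0.5603.
HTMT = 0.2225 / 0.5603 = 0.397.

0.397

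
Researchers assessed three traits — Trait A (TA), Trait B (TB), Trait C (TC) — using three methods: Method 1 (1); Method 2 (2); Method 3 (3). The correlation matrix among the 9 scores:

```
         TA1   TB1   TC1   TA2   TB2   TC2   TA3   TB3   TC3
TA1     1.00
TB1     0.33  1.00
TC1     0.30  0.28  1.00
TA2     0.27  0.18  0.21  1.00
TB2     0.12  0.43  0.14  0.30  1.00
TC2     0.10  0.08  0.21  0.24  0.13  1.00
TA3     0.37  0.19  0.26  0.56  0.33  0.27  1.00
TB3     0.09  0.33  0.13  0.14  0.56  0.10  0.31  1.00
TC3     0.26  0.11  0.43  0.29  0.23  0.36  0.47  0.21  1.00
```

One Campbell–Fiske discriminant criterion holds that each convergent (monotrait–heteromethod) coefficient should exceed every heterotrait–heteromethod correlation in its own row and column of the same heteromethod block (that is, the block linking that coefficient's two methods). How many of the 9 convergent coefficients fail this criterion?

Each convergent coefficient versus the relevant comparison correlations:
TA (methods 1·2): 0.27 vs {0.12, 0.18, 0.10, 0.21} → pass.
TA (methods 1·3): 0.37 vs {0.09, 0.19, 0.26, 0.26} → pass.
TA (methods 2·3): 0.56 vs {0.14, 0.33, 0.29, 0.27} → pass.
TB (methods 1·2): 0.43 vs {0.18, 0.12, 0.08, 0.14} → pass.
TB (methods 1·3): 0.33 vs {0.19, 0.09, 0.11, 0.13} → pass.
TB (methods 2·3): 0.56 vs {0.33, 0.14, 0.23, 0.10} → pass.
TC (methods 1·2): 0.21 vs {0.21, 0.10, 0.14, 0.08} → fail.
TC (methods 1·3): 0.43 vs {0.26, 0.26, 0.13, 0.11} → pass.
TC (methods 2·3): 0.36 vs {0.27, 0.29, 0.10, 0.23} → pass.
1 of 9 fail.

1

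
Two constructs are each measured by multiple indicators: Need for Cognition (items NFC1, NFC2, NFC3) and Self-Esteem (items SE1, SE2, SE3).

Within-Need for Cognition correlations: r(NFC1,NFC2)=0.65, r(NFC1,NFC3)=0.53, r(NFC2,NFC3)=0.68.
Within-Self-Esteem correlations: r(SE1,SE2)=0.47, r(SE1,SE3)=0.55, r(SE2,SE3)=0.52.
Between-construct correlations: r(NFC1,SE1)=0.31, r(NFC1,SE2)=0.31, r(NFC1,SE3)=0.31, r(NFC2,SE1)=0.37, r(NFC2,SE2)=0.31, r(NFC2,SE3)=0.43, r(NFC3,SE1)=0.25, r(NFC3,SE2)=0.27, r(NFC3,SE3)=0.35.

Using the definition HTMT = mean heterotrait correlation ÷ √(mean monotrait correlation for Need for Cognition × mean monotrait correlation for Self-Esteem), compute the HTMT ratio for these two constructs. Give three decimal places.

0.573

Mean heterotrait r = 2.91/9 = 0.3233.
Mean within-NFC = 1.86/3 = 0.6200; mean within-SE = 1.54/3 = 0.5133.
Geometric mean = √(0.6200 × 0.5133) = 0.5641.
HTMT = 0.3233 / 0.5641 = 0.573.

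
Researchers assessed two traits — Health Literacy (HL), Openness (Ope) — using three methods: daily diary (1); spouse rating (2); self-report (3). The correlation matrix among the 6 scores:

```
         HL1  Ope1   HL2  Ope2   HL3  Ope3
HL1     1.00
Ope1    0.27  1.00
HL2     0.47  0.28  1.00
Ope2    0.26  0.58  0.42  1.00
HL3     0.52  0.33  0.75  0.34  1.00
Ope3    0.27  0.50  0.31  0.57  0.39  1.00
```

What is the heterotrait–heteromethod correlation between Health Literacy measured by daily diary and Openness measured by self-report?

0.27

Different traits and methods: r(HL1, Ope3) = 0.27.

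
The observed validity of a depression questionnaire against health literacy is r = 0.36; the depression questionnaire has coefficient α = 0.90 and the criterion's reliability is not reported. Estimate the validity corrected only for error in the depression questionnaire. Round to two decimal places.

Single correction: r_c = r_obs / √r_xx = 0.36 / √0.90 = 0.36 / 0.9487 ≈ 0.38.

0.38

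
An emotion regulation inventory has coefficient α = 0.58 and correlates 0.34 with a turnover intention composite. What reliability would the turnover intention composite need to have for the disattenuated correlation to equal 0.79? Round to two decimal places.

r_true = r_obs / √(r_xx · r_yy) ⇒ 0.79 = 0.34 / √(0.58 · r_yy).
√(0.58 · r_yy) = 0.34 / 0.79 = 0.4304; 0.58 · r_yy = 0.1852; r_yy = 0.1852 / 0.58 ≈ 0.32.

0.32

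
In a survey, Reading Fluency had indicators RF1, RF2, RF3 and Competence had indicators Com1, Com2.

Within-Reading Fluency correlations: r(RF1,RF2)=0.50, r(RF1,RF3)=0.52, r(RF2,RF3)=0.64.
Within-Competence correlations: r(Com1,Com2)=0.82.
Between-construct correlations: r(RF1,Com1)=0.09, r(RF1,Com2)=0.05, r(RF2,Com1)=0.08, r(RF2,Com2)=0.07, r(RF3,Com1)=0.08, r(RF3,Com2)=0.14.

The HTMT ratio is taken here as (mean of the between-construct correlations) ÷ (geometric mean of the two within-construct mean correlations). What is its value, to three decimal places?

Between-construct mean = 0.51/6 = 0.0850.
Mean within-RF = 1.66/3 = 0.5533; mean within-Com = 0.82/1 = 0.8200.
Geometric mean = √(0.5533 × 0.8200) = 0.6736.
HTMT = 0.0850 / 0.6736 = 0.126.

0.126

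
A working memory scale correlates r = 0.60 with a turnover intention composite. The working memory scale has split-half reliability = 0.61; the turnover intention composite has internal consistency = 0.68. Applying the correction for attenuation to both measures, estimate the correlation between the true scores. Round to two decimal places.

r_true = r_obs / √(r_xx · r_yy) = 0.60 / √(0.61 × 0.68) = 0.60 / √0.4148 = 0.60 / 0.6440 ≈ 0.93.

0.93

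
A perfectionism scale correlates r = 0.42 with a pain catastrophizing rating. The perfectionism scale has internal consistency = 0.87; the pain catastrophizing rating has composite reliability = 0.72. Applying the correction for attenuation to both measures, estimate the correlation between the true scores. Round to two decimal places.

r_true = r_obs / √(r_xx · r_yy) = 0.42 / √(0.87 × 0.72) = 0.42 / √0.6264 = 0.42 / 0.7915 ≈ 0.53.

0.53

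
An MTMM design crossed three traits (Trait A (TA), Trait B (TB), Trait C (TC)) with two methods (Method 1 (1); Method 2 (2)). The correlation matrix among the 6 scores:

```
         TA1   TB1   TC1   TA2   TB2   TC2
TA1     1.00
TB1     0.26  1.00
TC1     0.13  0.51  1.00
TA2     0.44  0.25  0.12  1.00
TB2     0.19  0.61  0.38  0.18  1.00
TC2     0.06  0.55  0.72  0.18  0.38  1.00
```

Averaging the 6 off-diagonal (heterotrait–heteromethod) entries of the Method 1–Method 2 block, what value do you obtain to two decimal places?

HTHM values (method 1 × method 2): 0.19, 0.06, 0.25, 0.55, 0.12, 0.38; mean = 1.55/6 = 0.26.

0.26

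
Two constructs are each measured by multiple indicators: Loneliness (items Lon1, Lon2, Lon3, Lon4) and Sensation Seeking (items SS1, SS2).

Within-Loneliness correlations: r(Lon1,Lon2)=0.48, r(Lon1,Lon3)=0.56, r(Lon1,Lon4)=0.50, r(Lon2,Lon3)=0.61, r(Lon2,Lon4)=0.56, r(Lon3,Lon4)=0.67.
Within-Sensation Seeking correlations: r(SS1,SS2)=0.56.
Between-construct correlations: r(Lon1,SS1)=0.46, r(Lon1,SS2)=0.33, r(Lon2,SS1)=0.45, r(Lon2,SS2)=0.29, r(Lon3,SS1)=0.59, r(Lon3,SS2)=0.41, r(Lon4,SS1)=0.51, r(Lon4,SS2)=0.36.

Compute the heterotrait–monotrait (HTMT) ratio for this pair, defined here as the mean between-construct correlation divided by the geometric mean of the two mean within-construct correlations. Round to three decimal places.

0.757

Mean between = 3.40/8 = 0.4250.
Mean within-Lon = 3.38/6 = 0.5633; mean within-SS = 0.56/1 = 0.5600.
Geometric mean = √(0.5633 × 0.5600) = 0.5616.
HTMT = 0.4250 / 0.5616 = 0.757.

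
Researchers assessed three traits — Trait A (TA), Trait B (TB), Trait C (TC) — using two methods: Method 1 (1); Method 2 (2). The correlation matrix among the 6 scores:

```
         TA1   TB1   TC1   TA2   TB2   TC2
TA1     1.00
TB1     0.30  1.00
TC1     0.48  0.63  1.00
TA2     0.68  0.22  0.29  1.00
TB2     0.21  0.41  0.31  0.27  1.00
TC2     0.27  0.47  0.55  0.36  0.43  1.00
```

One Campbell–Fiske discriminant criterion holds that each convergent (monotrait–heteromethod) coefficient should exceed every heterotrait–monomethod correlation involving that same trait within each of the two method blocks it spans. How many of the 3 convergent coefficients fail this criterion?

2

Each convergent coefficient versus the relevant comparison correlations:
TA (methods 1·2): 0.68 vs {0.30, 0.27, 0.48, 0.36} → pass.
TB (methods 1·2): 0.41 vs {0.30, 0.27, 0.63, 0.43} → fail.
TC (methods 1·2): 0.55 vs {0.48, 0.36, 0.63, 0.43} → fail.
2 of 3 fail.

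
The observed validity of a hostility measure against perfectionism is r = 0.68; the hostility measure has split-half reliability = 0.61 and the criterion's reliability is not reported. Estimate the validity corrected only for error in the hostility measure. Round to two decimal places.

Single correction: r_c = r_obs / √r_xx = 0.68 / √0.61 = 0.68 / 0.7810 ≈ 0.87.

0.87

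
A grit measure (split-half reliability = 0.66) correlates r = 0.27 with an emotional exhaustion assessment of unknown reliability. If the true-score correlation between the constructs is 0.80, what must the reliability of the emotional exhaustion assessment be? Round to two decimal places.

0.17

r_true = r_obs / √(r_xx · r_yy) ⇒ 0.80 = 0.27 / √(0.66 · r_yy).
√(0.66 · r_yy) = 0.27 / 0.80 = 0.3375; 0.66 · r_yy = 0.1139; r_yy = 0.1139 / 0.66 ≈ 0.17.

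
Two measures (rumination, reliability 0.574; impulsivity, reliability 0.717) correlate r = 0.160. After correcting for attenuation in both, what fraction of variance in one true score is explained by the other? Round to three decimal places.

0.062

Disattenuated r = 0.160 / √(0.574 × 0.717) = 0.160 / 0.6415 = 0.2494.
Shared true-score variance = 0.2494² = 0.0622 ≈ 0.062.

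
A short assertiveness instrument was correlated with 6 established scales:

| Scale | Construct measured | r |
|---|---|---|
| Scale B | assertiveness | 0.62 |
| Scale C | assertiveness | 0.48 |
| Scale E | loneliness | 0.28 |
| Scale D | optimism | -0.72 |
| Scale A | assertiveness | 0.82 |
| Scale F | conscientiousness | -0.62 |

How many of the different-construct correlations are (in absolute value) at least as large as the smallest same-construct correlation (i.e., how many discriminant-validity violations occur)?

2

Convergent (same construct = assertiveness): Scale B, Scale C, Scale A.
Smallest convergent = 0.48. Discriminant |r|: 0.28, 0.72, 0.62; count ≥ 0.48 → 2.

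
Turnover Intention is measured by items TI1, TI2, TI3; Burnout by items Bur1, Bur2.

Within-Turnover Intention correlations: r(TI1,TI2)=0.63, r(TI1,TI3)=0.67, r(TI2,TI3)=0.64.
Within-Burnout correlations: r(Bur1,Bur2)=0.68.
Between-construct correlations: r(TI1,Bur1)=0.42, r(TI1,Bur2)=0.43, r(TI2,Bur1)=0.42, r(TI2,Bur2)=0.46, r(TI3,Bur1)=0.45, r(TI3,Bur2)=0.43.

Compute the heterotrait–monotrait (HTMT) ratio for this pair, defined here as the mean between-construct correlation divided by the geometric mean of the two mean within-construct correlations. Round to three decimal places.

Mean between = 2.61/6 = 0.4350.
Mean within-TI = 1.94/3 = 0.6467; mean within-Bur = 0.68/1 = 0.6800.
Geometric mean = √(0.6467 × 0.6800) = 0.6631.
HTMT = 0.4350 / 0.6631 = 0.656.

0.656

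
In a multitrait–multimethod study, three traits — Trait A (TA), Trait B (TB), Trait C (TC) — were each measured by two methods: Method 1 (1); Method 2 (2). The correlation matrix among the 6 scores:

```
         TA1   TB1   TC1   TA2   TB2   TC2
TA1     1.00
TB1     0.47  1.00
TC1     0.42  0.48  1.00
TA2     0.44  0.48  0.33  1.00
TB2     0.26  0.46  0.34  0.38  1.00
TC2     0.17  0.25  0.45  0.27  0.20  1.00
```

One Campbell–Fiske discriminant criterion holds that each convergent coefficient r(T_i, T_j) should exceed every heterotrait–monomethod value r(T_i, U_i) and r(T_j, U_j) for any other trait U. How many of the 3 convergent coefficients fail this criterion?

Convergent coefficients and their comparison sets:
TA (methods 1·2): 0.44 vs {0.47, 0.38, 0.42, 0.27} → fail.
TB (methods 1·2): 0.46 vs {0.47, 0.38, 0.48, 0.20} → fail.
TC (methods 1·2): 0.45 vs {0.42, 0.27, 0.48, 0.20} → fail.
3 of 3 fail.

3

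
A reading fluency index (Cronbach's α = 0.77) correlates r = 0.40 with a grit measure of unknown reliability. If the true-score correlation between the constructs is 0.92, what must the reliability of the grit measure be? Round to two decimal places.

0.25

r_true = r_obs / √(r_xx · r_yy) ⇒ 0.92 = 0.40 / √(0.77 · r_yy).
√(0.77 · r_yy) = 0.40 / 0.92 = 0.4348; 0.77 · r_yy = 0.1891; r_yy = 0.1891 / 0.77 ≈ 0.25.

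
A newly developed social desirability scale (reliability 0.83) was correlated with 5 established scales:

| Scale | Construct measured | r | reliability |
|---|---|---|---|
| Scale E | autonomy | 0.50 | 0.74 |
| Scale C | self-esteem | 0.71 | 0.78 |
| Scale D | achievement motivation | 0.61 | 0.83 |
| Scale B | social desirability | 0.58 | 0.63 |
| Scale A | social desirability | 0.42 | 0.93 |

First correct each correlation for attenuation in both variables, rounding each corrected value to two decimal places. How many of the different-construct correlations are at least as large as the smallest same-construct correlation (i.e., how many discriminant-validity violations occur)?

Disattenuated r (r / √(r_scale · r_new)):
  Scale E (disc): 0.50 / √(0.74·0.83) = 0.64
  Scale C (disc): 0.71 / √(0.78·0.83) = 0.88
  Scale D (disc): 0.61 / √(0.83·0.83) = 0.73
  Scale B (conv): 0.58 / √(0.63·0.83) = 0.80
  Scale A (conv): 0.42 / √(0.93·0.83) = 0.48
Smallest convergent = 0.48. Discriminant values: 0.64, 0.88, 0.73; count ≥ 0.48 → 3.

3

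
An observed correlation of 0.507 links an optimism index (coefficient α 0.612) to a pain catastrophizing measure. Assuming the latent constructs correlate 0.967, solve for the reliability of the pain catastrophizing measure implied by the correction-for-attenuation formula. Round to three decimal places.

r_true = r_obs / √(r_xx · r_yy) ⇒ 0.967 = 0.507 / √(0.612 · r_yy).
√(0.612 · r_yy) = 0.507 / 0.967 = 0.5243; 0.612 · r_yy = 0.2749; r_yy = 0.2749 / 0.612 ≈ 0.449.

0.449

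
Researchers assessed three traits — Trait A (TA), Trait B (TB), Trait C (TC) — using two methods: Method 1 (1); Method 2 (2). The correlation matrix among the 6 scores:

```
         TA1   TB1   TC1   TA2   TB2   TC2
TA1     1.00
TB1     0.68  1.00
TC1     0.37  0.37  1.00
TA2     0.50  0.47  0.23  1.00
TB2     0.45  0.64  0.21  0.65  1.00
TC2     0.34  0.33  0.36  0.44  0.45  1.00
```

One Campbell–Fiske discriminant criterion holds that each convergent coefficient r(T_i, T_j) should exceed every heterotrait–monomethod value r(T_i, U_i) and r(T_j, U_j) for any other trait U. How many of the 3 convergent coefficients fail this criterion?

Each convergent coefficient versus the relevant comparison correlations:
TA (methods 1·2): 0.50 vs {0.68, 0.65, 0.37, 0.44} → fail.
TB (methods 1·2): 0.64 vs {0.68, 0.65, 0.37, 0.45} → fail.
TC (methods 1·2): 0.36 vs {0.37, 0.44, 0.37, 0.45} → fail.
3 of 3 fail.

3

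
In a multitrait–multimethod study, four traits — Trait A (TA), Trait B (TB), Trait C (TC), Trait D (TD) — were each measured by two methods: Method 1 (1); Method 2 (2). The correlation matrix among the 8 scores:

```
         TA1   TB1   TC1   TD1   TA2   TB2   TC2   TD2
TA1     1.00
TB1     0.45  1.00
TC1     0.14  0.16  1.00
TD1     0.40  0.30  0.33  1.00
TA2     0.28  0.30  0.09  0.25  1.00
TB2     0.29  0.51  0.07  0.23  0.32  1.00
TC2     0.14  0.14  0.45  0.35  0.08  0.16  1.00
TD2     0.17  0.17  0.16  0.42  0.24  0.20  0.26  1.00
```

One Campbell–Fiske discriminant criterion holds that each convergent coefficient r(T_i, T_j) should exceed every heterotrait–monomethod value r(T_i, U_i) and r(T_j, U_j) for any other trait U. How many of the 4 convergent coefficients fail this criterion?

1

Convergent coefficients and their comparison sets:
TA (methods 1·2): 0.28 vs {0.45, 0.32, 0.14, 0.08, 0.40, 0.24} → fail.
TB (methods 1·2): 0.51 vs {0.45, 0.32, 0.16, 0.16, 0.30, 0.20} → pass.
TC (methods 1·2): 0.45 vs {0.14, 0.08, 0.16, 0.16, 0.33, 0.26} → pass.
TD (methods 1·2): 0.42 vs {0.40, 0.24, 0.30, 0.20, 0.33, 0.26} → pass.
1 of 4 fail.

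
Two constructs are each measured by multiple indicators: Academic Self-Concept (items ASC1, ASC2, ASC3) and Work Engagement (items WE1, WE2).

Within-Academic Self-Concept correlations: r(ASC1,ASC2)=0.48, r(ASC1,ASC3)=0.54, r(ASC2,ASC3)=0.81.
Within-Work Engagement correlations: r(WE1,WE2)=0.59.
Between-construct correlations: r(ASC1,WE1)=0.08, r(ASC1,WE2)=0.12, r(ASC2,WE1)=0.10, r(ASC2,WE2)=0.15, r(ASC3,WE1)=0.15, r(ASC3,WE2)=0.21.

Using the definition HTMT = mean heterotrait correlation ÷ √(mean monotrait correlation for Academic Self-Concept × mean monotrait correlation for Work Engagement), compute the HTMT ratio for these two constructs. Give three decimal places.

Mean between = 0.81/6 = 0.1350.
Mean within-ASC = 1.83/3 = 0.6100; mean within-WE = 0.59/1 = 0.5900.
Geometric mean = √(0.6100 × 0.5900) = 0.5999.
HTMT = 0.1350 / 0.5999 = 0.225.

0.225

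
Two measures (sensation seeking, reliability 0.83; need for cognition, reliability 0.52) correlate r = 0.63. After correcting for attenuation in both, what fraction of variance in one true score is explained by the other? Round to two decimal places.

Disattenuated r = 0.63 / √(0.83 × 0.52) = 0.63 / 0.6570 = 0.9589.
Shared true-score variance = 0.9589² = 0.9195 ≈ 0.92.

0.92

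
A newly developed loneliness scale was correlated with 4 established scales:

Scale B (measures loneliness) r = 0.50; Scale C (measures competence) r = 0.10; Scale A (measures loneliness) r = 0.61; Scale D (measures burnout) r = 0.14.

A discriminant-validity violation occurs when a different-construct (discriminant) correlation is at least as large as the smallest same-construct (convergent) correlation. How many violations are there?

0

Convergent (same construct = loneliness): Scale B, Scale A.
Smallest convergent = 0.50. Discriminant values: 0.10, 0.14; count ≥ 0.50 → 0.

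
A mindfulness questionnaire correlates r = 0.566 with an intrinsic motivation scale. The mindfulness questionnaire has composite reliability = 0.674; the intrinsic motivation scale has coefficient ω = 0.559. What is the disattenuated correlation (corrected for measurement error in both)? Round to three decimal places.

r_true = r_obs / √(r_xx · r_yy) = 0.566 / √(0.674 × 0.559) = 0.566 / √0.376766 = 0.566 / 0.6138 ≈ 0.922.

0.922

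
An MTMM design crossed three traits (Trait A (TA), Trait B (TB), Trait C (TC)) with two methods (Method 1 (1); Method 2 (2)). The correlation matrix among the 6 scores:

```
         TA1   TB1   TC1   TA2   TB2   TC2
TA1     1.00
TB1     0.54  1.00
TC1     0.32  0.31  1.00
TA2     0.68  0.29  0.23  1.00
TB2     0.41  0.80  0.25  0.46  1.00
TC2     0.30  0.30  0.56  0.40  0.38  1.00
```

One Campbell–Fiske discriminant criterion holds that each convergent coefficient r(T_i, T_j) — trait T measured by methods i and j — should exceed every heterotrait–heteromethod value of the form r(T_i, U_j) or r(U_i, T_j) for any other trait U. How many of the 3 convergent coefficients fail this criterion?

0

Each convergent coefficient versus the relevant comparison correlations:
TA (methods 1·2): 0.68 vs {0.41, 0.29, 0.30, 0.23} → pass.
TB (methods 1·2): 0.80 vs {0.29, 0.41, 0.30, 0.25} → pass.
TC (methods 1·2): 0.56 vs {0.23, 0.30, 0.25, 0.30} → pass.
0 of 3 fail.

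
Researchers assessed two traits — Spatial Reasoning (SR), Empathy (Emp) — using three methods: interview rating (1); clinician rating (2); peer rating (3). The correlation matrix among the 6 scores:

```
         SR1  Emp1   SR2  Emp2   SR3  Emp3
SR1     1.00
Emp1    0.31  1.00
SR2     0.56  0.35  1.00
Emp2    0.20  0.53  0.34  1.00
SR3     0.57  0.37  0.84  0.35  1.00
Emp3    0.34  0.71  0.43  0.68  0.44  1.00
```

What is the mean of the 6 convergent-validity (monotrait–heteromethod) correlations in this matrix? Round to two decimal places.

Convergent values: 0.56, 0.57, 0.84, 0.53, 0.71, 0.68; mean = 3.89/6 = 0.65.

0.65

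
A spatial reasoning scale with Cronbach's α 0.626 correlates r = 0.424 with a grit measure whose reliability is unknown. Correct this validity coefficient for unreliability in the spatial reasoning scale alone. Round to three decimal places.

0.536

Single correction: r_c = r_obs / √r_xx = 0.424 / √0.626 = 0.424 / 0.7912 ≈ 0.536.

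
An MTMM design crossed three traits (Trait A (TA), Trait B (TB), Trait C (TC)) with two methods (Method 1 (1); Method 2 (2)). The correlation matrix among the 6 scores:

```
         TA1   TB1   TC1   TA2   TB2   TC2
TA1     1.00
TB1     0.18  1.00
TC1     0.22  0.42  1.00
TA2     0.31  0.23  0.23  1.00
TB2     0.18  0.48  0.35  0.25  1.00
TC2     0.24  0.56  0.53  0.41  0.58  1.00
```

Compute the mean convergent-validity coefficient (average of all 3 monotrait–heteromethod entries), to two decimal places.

0.44

Convergent values: 0.31, 0.48, 0.53; mean = 1.32/3 = 0.44.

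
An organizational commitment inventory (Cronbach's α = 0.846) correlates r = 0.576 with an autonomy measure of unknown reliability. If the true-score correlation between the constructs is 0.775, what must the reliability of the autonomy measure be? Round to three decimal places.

r_true = r_obs / √(r_xx · r_yy) ⇒ 0.775 = 0.576 / √(0.846 · r_yy).
√(0.846 · r_yy) = 0.576 / 0.775 = 0.7432; 0.846 · r_yy = 0.5523; r_yy = 0.5523 / 0.846 ≈ 0.653.

0.653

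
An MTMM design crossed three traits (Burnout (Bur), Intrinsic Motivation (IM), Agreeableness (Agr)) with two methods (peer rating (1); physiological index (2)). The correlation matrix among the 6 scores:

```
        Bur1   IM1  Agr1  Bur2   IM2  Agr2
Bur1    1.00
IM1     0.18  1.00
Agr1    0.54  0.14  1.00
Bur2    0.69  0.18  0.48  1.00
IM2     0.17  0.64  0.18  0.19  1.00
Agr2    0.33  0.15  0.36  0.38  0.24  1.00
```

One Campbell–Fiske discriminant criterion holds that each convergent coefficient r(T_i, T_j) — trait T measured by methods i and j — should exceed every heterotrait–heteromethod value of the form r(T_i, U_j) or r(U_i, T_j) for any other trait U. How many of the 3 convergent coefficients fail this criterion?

Checking each validity diagonal entry against its comparison values:
Bur (methods 1·2): 0.69 vs {0.17, 0.18, 0.33, 0.48} → pass.
IM (methods 1·2): 0.64 vs {0.18, 0.17, 0.15, 0.18} → pass.
Agr (methods 1·2): 0.36 vs {0.48, 0.33, 0.18, 0.15} → fail.
1 of 3 fail.

1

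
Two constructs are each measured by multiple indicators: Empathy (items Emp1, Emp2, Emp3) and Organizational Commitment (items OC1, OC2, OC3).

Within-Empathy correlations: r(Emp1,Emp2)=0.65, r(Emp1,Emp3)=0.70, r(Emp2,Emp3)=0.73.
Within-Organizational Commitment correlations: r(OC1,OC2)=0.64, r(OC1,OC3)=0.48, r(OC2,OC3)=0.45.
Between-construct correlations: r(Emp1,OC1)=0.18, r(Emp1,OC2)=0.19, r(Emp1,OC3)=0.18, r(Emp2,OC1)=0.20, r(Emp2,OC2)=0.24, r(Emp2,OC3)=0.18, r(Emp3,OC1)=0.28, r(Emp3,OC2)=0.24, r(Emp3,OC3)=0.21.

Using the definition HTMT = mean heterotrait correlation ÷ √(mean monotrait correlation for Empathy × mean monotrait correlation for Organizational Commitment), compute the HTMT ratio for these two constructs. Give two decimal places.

Mean between = 1.90/9 = 0.2111.
Mean within-Emp = 2.08/3 = 0.6933; mean within-OC = 1.57/3 = 0.5233.
Geometric mean = √(0.6933 × 0.5233) = 0.6023.
HTMT = 0.2111 / 0.6023 = 0.35.

0.35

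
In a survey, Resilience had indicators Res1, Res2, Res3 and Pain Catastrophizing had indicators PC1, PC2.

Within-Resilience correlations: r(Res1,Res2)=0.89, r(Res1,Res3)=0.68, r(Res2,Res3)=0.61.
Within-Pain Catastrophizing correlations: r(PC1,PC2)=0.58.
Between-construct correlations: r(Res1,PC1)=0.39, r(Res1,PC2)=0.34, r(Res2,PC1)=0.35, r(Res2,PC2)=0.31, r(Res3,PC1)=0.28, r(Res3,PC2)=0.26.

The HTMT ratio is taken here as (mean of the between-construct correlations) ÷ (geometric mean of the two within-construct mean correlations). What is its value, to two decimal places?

Between-construct mean = 1.93/6 = 0.3217.
Mean within-Res = 2.18/3 = 0.7267; mean within-PC = 0.58/1 = 0.5800.
Geometric mean = √(0.7267 × 0.5800) = 0.6492.
HTMT = 0.3217 / 0.6492 = 0.50.

0.50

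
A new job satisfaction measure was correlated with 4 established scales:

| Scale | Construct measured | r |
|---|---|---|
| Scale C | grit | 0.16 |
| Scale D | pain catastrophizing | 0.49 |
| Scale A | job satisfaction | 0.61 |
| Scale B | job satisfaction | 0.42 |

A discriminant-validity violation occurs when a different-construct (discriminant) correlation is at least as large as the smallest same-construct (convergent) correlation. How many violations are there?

1

Convergent (same construct = job satisfaction): Scale A, Scale B.
Smallest convergent = 0.42. Discriminant values: 0.16, 0.49; count ≥ 0.42 → 1.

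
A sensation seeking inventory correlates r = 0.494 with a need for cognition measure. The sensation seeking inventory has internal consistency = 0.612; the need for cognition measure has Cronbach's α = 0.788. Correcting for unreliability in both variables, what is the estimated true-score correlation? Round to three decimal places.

r_true = r_obs / √(r_xx · r_yy) = 0.494 / √(0.612 × 0.788) = 0.494 / √0.482256 = 0.494 / 0.6944 ≈ 0.711.

0.711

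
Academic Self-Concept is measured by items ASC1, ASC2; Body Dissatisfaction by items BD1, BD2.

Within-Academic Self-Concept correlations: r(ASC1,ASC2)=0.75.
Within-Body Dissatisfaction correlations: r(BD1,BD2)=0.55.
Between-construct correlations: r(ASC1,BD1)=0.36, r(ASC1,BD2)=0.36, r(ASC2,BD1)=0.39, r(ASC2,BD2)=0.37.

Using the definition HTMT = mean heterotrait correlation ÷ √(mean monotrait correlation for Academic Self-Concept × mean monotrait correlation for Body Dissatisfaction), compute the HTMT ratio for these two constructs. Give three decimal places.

Between-construct mean = 1.48/4 = 0.3700.
Mean within-ASC = 0.75/1 = 0.7500; mean within-BD = 0.55/1 = 0.5500.
Geometric mean = √(0.7500 × 0.5500) = 0.6423.
HTMT = 0.3700 / 0.6423 = 0.576.

0.576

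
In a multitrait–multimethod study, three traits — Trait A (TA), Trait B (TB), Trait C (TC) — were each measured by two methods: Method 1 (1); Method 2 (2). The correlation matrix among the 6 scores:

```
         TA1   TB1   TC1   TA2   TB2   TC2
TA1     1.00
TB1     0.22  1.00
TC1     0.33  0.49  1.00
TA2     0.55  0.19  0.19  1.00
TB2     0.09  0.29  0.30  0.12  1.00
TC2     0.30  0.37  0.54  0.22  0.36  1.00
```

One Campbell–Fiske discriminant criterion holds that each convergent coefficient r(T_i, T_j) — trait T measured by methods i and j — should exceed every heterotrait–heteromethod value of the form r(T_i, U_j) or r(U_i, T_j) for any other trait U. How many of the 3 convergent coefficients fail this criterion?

1

Each convergent coefficient versus the relevant comparison correlations:
TA (methods 1·2): 0.55 vs {0.09, 0.19, 0.30, 0.19} → pass.
TB (methods 1·2): 0.29 vs {0.19, 0.09, 0.37, 0.30} → fail.
TC (methods 1·2): 0.54 vs {0.19, 0.30, 0.30, 0.37} → pass.
1 of 3 fail.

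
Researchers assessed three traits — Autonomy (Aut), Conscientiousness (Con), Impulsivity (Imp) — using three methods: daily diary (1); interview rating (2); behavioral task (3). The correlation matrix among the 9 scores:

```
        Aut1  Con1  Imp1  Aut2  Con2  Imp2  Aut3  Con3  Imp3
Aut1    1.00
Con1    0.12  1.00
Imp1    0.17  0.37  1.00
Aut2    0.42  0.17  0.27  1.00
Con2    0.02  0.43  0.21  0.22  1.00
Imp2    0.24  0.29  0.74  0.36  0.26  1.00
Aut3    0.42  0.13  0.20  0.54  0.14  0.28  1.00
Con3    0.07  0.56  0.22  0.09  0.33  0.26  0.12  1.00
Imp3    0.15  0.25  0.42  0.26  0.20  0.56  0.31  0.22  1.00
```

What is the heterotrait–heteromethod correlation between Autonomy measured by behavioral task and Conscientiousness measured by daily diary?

0.13

Different traits and methods: r(Aut3, Con1) = 0.13.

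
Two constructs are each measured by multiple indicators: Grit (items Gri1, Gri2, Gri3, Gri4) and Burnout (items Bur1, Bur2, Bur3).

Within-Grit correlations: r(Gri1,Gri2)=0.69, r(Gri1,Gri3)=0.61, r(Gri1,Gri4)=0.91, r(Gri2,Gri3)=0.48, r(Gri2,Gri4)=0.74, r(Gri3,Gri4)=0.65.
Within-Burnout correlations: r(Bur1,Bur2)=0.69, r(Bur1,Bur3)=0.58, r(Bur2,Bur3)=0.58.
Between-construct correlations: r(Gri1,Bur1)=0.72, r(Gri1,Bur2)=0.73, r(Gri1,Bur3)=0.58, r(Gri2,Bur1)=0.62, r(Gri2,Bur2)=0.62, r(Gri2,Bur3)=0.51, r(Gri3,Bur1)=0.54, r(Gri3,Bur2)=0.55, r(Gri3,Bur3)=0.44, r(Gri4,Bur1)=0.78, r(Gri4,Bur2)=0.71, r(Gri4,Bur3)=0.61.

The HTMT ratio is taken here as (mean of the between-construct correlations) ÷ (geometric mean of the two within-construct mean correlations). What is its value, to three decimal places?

0.954

Between-construct mean = 7.41/12 = 0.6175.
Mean within-Gri = 4.08/6 = 0.6800; mean within-Bur = 1.85/3 = 0.6167.
Geometric mean = √(0.6800 × 0.6167) = 0.6476.
HTMT = 0.6175 / 0.6476 = 0.954.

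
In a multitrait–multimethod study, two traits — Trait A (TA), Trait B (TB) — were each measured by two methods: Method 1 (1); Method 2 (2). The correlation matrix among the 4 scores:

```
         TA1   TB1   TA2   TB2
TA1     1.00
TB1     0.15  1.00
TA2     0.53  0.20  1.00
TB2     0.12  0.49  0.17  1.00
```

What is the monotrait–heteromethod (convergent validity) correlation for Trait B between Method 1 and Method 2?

0.49

Same trait (TB), different methods: r(TB1, TB2) = 0.49.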